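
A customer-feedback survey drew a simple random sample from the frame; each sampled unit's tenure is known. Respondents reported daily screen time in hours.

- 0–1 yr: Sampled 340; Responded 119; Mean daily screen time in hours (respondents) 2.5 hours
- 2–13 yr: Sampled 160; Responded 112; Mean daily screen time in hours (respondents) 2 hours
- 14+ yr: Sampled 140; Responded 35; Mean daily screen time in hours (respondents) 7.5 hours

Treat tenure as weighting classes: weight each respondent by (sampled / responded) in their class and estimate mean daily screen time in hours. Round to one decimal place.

Response rates by class: 0–1 yr 119/340 = 35%, 2–13 yr 112/160 = 70%, 14+ yr 35/140 = 25%.
Weighting each respondent by the inverse class response rate inflates each class back to its sampled size, so the class weight is n_sampled:
  0–1 yr: 340 × 2.5 = 850
  2–13 yr: 160 × 2 = 320
  14+ yr: 140 × 7.5 = 1050
Adjusted estimate = 2220 / 640 = 3.46875 → 3.5.

3.5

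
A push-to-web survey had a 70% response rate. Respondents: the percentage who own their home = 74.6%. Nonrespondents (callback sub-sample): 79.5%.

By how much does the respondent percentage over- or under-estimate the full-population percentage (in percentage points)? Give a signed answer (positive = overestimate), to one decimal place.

-1.5 percentage points

Nonresponse fraction = 1 − 0.7 = 0.3.
Bias = (nonresponse fraction) × (respondent percentage − nonrespondent percentage)
     = 0.3 × (74.6 − 79.5) = 0.3 × -4.9 = -1.47.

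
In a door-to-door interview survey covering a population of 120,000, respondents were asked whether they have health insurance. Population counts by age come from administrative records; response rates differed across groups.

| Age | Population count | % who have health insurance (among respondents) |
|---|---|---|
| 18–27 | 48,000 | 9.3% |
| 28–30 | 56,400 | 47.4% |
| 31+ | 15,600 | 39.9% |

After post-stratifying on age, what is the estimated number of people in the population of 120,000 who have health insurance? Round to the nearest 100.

Estimated count per cell = population count × respondent percentage:
  18–27: 48,000 × 9.3% = 4464
  28–30: 56,400 × 47.4% = 26733.6
  31+: 15,600 × 39.9% = 6224.4
Estimated total = 37,422 → 37,400.

37,400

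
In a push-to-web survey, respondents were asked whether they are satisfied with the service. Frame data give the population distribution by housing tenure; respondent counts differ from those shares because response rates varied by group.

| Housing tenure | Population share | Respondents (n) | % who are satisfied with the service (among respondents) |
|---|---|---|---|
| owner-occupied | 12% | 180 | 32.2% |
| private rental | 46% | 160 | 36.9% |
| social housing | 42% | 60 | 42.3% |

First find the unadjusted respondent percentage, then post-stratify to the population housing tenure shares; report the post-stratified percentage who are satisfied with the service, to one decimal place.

Without adjustment, the pooled respondent share is:
  (180/400)×32.2 + (160/400)×36.9 + (60/400)×42.3 = 35.595%
Reweighting by population housing tenure shares:
  0.12×32.2 + 0.46×36.9 + 0.42×42.3 = 38.604%

38.6%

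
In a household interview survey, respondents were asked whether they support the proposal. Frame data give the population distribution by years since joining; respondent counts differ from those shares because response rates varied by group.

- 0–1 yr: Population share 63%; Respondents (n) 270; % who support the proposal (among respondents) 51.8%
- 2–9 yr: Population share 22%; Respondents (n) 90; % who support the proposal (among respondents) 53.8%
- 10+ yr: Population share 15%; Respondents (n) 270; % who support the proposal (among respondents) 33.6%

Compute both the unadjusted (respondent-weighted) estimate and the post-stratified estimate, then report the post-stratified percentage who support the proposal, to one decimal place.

Naive respondent-only estimate (weights = respondent counts):
  (270/630)×51.8 + (90/630)×53.8 + (270/630)×33.6 = 44.2857%
Reweighting by population years since joining shares:
  0.63×51.8 + 0.22×53.8 + 0.15×33.6 = 49.51%

49.5%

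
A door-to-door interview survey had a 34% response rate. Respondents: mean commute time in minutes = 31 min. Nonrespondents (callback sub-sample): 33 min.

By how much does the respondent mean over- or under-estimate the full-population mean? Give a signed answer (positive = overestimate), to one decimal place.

-1.3

Nonresponse fraction = 1 − 0.34 = 0.66.
Bias = (nonresponse fraction) × (respondent mean − nonrespondent mean)
     = 0.66 × (31 − 33) = 0.66 × -2 = -1.32.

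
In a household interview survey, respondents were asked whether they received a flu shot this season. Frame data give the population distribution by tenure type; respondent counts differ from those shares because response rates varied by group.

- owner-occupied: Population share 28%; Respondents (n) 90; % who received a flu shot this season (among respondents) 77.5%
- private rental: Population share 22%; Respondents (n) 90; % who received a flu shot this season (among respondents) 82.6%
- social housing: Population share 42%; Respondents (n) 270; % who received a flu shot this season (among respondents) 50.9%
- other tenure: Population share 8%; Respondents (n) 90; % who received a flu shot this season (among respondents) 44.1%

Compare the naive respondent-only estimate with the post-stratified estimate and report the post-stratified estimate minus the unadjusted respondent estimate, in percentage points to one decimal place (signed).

Unadjusted (pooled respondent) estimate weights by respondent counts:
  (90/540)×77.5 + (90/540)×82.6 + (270/540)×50.9 + (90/540)×44.1 = 59.4833%
Post-stratifying to population shares instead:
  0.28×77.5 + 0.22×82.6 + 0.42×50.9 + 0.08×44.1 = 64.778%
Difference = 64.778 − 59.4833 = 5.2947 pp.

+5.3 percentage points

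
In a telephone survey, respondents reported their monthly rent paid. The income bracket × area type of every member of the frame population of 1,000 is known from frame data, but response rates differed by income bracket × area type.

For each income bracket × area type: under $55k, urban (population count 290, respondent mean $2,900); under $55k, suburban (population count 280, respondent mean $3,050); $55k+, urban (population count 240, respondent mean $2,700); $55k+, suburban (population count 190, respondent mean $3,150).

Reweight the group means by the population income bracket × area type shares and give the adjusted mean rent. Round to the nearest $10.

Post-stratification weights by population share, not respondent share:
  under $55k, urban: (290/1,000) × 2900 = 841
  under $55k, suburban: (280/1,000) × 3050 = 854
  $55k+, urban: (240/1,000) × 2700 = 648
  $55k+, suburban: (190/1,000) × 3150 = 598.5
Post-stratified estimate = 2941.5 → $2,940.

$2,940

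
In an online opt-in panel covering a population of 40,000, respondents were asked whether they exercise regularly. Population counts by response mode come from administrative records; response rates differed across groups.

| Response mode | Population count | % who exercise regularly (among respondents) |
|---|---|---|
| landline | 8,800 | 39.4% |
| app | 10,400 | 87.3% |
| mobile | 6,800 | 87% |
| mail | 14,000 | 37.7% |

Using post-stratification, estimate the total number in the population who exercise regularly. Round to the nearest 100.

Estimated count per cell = population count × respondent percentage:
  landline: 8,800 × 39.4% = 3467.2
  app: 10,400 × 87.3% = 9079.2
  mobile: 6,800 × 87% = 5916
  mail: 14,000 × 37.7% = 5278
Estimated total = 23740.4 → 23,700.

23,700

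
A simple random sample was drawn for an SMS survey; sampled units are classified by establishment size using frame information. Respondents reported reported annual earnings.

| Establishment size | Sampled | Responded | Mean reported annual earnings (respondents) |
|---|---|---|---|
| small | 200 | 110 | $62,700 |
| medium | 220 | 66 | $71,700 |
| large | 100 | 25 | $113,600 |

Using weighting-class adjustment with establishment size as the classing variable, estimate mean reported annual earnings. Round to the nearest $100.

Class response rates: small 110/200 = 55%, medium 66/220 = 30%, large 25/100 = 25%.
Weighting each respondent by the inverse class response rate inflates each class back to its sampled size, so the class weight is n_sampled:
  small: 200 × 62,700 = 12,540,000
  medium: 220 × 71,700 = 15,774,000
  large: 100 × 113,600 = 11,360,000
Adjusted estimate = 39,674,000 / 520 = 76296.2 → $76,300.

$76,300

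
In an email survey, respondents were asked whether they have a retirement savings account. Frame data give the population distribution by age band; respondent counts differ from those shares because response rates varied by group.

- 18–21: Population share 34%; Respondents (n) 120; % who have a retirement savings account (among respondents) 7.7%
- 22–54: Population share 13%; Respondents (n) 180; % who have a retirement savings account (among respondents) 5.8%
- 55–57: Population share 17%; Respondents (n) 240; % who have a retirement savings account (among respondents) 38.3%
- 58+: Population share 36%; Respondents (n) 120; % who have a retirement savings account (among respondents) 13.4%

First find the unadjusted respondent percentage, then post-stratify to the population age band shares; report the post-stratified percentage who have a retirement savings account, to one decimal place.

14.7%

Unadjusted (pooled respondent) estimate weights by respondent counts:
  (120/660)×7.7 + (180/660)×5.8 + (240/660)×38.3 + (120/660)×13.4 = 19.3455%
Post-stratified estimate weights by population shares:
  0.34×7.7 + 0.13×5.8 + 0.17×38.3 + 0.36×13.4 = 14.707%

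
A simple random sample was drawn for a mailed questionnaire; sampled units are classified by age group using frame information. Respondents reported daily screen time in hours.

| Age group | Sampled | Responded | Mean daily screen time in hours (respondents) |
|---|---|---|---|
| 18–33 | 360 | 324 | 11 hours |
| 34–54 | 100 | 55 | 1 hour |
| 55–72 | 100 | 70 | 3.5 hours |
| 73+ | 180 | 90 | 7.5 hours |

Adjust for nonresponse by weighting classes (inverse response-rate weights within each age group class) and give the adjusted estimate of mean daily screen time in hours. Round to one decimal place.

Class response rates: 18–33 324/360 = 90%, 34–54 55/100 = 55%, 55–72 70/100 = 70%, 73+ 90/180 = 50%.
Weighting each respondent by the inverse class response rate inflates each class back to its sampled size, so the class weight is n_sampled:
  18–33: 360 × 11 = 3960
  34–54: 100 × 1 = 100
  55–72: 100 × 3.5 = 350
  73+: 180 × 7.5 = 1350
Adjusted estimate = 5760 / 740 = 7.78378 → 7.8.

7.8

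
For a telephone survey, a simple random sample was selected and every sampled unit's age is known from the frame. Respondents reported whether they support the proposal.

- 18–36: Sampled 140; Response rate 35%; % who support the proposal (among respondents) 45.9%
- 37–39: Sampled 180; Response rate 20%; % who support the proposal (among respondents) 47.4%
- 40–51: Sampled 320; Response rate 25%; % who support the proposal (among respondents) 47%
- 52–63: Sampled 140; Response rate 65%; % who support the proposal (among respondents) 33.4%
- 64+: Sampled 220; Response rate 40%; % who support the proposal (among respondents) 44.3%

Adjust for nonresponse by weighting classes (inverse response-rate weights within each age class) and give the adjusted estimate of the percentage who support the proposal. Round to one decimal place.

44.4%

Inverse-response-rate weighting restores each class to its sampled count, so class totals weight by n_sampled:
  18–36: 140 × 45.9 = 6426
  37–39: 180 × 47.4 = 8532
  40–51: 320 × 47 = 15,040
  52–63: 140 × 33.4 = 4676
  64+: 220 × 44.3 = 9746
Adjusted estimate = 44,420 / 1,000 = 44.42 → 44.4%.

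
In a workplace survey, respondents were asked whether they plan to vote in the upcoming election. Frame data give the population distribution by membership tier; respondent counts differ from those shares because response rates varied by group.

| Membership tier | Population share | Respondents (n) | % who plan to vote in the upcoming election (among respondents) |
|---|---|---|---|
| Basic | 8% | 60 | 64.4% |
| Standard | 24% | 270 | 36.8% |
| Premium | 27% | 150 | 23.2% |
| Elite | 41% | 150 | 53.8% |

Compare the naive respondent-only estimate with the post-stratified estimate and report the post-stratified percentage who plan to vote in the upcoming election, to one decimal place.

Naive respondent-only estimate (weights = respondent counts):
  (60/630)×64.4 + (270/630)×36.8 + (150/630)×23.2 + (150/630)×53.8 = 40.2381%
Post-stratified estimate weights by population shares:
  0.08×64.4 + 0.24×36.8 + 0.27×23.2 + 0.41×53.8 = 42.306%

42.3%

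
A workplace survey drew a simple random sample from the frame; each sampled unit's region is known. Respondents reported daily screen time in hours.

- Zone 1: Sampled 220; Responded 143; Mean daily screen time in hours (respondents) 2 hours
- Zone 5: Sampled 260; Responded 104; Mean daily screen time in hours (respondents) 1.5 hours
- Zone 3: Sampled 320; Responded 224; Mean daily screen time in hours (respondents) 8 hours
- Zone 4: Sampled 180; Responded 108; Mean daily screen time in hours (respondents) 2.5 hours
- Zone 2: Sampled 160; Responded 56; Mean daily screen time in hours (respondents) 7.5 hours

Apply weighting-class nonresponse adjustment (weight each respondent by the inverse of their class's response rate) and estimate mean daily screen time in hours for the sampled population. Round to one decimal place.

4.4

Class response rates: Zone 1 143/220 = 65%, Zone 5 104/260 = 40%, Zone 3 224/320 = 70%, Zone 4 108/180 = 60%, Zone 2 56/160 = 35%.
Weighting each respondent by the inverse class response rate inflates each class back to its sampled size, so the class weight is n_sampled:
  Zone 1: 220 × 2 = 440
  Zone 5: 260 × 1.5 = 390
  Zone 3: 320 × 8 = 2560
  Zone 4: 180 × 2.5 = 450
  Zone 2: 160 × 7.5 = 1200
Adjusted estimate = 5040 / 1,140 = 4.42105 → 4.4.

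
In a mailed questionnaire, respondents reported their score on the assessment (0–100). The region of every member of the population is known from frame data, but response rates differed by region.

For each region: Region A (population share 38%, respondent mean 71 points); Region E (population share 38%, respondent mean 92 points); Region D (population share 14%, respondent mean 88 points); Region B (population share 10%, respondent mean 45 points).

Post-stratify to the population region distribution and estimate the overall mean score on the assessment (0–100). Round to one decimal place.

Post-stratification weights by population share, not respondent share:
  Region A: 0.38 × 71 = 26.98
  Region E: 0.38 × 92 = 34.96
  Region D: 0.14 × 88 = 12.32
  Region B: 0.1 × 45 = 4.5
Post-stratified estimate = 78.76 → 78.8.

78.8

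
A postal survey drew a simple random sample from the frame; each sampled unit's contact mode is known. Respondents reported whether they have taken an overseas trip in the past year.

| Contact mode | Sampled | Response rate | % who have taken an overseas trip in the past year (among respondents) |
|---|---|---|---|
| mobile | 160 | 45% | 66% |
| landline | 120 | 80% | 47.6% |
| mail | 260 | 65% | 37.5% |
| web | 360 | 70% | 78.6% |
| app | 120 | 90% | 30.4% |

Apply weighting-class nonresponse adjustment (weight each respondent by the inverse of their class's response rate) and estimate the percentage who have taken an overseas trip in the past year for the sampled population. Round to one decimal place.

Each respondent's weight = sampled/responded in their class; summing within a class gives n_sampled, so:
  mobile: 160 × 66 = 10,560
  landline: 120 × 47.6 = 5712
  mail: 260 × 37.5 = 9750
  web: 360 × 78.6 = 28296
  app: 120 × 30.4 = 3648
Adjusted estimate = 57,966 / 1,020 = 56.8294 → 56.8%.

56.8%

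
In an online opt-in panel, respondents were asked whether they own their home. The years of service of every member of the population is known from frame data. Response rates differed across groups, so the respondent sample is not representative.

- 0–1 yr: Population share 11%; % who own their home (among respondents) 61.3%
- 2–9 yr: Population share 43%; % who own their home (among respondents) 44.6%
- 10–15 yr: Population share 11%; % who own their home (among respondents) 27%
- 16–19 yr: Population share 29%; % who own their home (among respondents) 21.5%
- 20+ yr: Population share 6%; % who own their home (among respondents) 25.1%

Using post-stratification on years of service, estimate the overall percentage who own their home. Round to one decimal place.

36.6%

Reweight to the known years of service distribution:
  0–1 yr: 0.11 × 61.3 = 6.743
  2–9 yr: 0.43 × 44.6 = 19.178
  10–15 yr: 0.11 × 27 = 2.97
  16–19 yr: 0.29 × 21.5 = 6.235
  20+ yr: 0.06 × 25.1 = 1.506
Post-stratified estimate = 36.632 → 36.6%.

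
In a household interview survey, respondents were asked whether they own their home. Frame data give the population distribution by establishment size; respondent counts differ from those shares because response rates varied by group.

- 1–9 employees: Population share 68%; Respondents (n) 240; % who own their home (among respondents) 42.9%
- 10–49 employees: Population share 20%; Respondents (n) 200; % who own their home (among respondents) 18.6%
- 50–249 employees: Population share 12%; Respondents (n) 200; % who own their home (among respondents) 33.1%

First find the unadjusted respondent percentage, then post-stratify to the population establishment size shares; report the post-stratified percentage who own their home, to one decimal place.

36.9%

Unadjusted (pooled respondent) estimate weights by respondent counts:
  (240/640)×42.9 + (200/640)×18.6 + (200/640)×33.1 = 32.2437%
Reweighting by population establishment size shares:
  0.68×42.9 + 0.2×18.6 + 0.12×33.1 = 36.864%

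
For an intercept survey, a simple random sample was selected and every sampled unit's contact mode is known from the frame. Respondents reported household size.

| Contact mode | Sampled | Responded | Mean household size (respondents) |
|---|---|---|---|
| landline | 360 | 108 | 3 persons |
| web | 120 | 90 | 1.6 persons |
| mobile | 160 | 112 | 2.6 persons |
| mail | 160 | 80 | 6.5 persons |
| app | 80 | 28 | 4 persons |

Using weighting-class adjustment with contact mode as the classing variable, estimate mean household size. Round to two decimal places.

3.46

Response rates by class: landline 108/360 = 30%, web 90/120 = 75%, mobile 112/160 = 70%, mail 80/160 = 50%, app 28/80 = 35%.
Each respondent's weight = sampled/responded in their class; summing within a class gives n_sampled, so:
  landline: 360 × 3 = 1080
  web: 120 × 1.6 = 192
  mobile: 160 × 2.6 = 416
  mail: 160 × 6.5 = 1040
  app: 80 × 4 = 320
Adjusted estimate = 3048 / 880 = 3.46364 → 3.46.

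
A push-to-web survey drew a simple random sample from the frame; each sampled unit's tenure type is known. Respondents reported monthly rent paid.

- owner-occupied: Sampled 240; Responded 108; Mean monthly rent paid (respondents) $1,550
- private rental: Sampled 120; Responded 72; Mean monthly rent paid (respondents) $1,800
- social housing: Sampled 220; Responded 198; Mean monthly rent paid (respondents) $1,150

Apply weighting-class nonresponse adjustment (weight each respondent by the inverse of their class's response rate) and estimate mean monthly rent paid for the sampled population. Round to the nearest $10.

Response rates by class: owner-occupied 108/240 = 45%, private rental 72/120 = 60%, social housing 198/220 = 90%.
Each respondent's weight = sampled/responded in their class; summing within a class gives n_sampled, so:
  owner-occupied: 240 × 1550 = 372,000
  private rental: 120 × 1800 = 216,000
  social housing: 220 × 1150 = 253,000
Adjusted estimate = 841,000 / 580 = 1450 → $1,450.

$1,450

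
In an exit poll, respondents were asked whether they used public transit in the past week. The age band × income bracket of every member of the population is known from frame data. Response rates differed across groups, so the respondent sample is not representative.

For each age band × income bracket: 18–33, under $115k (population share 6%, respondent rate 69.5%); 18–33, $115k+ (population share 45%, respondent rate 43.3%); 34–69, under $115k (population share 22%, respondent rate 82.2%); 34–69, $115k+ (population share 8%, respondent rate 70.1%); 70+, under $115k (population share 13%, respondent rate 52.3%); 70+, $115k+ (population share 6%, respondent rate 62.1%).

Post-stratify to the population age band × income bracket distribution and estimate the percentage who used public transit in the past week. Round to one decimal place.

Post-stratification weights by population share, not respondent share:
  18–33, under $115k: 0.06 × 69.5 = 4.17
  18–33, $115k+: 0.45 × 43.3 = 19.485
  34–69, under $115k: 0.22 × 82.2 = 18.084
  34–69, $115k+: 0.08 × 70.1 = 5.608
  70+, under $115k: 0.13 × 52.3 = 6.799
  70+, $115k+: 0.06 × 62.1 = 3.726
Post-stratified estimate = 57.872 → 57.9%.

57.9%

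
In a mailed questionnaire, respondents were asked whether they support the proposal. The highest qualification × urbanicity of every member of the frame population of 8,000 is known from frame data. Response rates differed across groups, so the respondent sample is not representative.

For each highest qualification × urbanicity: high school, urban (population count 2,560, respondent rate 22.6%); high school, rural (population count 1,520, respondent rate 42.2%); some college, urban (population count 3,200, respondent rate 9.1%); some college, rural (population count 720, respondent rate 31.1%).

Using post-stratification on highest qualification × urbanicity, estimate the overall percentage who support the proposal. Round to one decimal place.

21.7%

Post-stratification weights by population share, not respondent share:
  high school, urban: (2,560/8,000) × 22.6 = 7.232
  high school, rural: (1,520/8,000) × 42.2 = 8.018
  some college, urban: (3,200/8,000) × 9.1 = 3.64
  some college, rural: (720/8,000) × 31.1 = 2.799
Post-stratified estimate = 21.689 → 21.7%.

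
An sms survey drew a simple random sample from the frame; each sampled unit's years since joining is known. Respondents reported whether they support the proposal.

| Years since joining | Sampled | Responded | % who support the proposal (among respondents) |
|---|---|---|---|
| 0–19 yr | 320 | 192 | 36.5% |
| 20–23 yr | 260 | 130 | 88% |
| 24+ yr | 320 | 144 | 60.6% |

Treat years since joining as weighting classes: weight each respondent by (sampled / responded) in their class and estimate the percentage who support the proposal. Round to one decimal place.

59.9%

Response rates by class: 0–19 yr 192/320 = 60%, 20–23 yr 130/260 = 50%, 24+ yr 144/320 = 45%.
Inverse-response-rate weighting restores each class to its sampled count, so class totals weight by n_sampled:
  0–19 yr: 320 × 36.5 = 11,680
  20–23 yr: 260 × 88 = 22,880
  24+ yr: 320 × 60.6 = 19,392
Adjusted estimate = 53,952 / 900 = 59.9467 → 59.9%.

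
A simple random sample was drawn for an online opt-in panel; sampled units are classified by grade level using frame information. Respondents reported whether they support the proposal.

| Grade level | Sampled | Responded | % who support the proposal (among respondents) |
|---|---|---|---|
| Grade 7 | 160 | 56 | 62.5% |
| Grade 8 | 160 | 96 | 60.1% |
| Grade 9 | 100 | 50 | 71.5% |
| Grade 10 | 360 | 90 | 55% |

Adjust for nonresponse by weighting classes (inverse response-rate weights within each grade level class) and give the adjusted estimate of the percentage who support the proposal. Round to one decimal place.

59.7%

Class response rates: Grade 7 56/160 = 35%, Grade 8 96/160 = 60%, Grade 9 50/100 = 50%, Grade 10 90/360 = 25%.
Weighting each respondent by the inverse class response rate inflates each class back to its sampled size, so the class weight is n_sampled:
  Grade 7: 160 × 62.5 = 10,000
  Grade 8: 160 × 60.1 = 9616
  Grade 9: 100 × 71.5 = 7150
  Grade 10: 360 × 55 = 19,800
Adjusted estimate = 46,566 / 780 = 59.7 → 59.7%.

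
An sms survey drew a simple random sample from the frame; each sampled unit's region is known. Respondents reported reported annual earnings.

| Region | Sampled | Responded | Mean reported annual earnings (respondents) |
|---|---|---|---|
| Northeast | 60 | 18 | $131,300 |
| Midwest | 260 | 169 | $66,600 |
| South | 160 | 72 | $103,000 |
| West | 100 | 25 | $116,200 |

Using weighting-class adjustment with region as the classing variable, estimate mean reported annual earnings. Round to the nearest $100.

$91,900

Class response rates: Northeast 18/60 = 30%, Midwest 169/260 = 65%, South 72/160 = 45%, West 25/100 = 25%.
Inverse-response-rate weighting restores each class to its sampled count, so class totals weight by n_sampled:
  Northeast: 60 × 131,300 = 7,878,000
  Midwest: 260 × 66,600 = 17,316,000
  South: 160 × 103,000 = 16,480,000
  West: 100 × 116,200 = 11,620,000
Adjusted estimate = 53,294,000 / 580 = 91886.2 → $91,900.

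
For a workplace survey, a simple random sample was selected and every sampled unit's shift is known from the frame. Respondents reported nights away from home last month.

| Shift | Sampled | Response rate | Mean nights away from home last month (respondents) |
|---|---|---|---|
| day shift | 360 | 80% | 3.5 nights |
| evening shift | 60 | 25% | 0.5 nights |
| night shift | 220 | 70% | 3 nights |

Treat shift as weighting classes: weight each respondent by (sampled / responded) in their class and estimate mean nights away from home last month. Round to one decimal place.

Each respondent's weight = sampled/responded in their class; summing within a class gives n_sampled, so:
  day shift: 360 × 3.5 = 1260
  evening shift: 60 × 0.5 = 30
  night shift: 220 × 3 = 660
Adjusted estimate = 1950 / 640 = 3.04688 → 3.0.

3.0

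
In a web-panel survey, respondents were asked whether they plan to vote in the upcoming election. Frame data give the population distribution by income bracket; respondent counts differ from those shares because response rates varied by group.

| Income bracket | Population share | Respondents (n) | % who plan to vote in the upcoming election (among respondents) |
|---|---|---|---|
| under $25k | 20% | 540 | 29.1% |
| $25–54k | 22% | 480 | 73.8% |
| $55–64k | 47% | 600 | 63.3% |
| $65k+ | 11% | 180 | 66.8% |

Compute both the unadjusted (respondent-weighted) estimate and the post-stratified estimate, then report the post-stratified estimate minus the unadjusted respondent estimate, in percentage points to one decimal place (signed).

Without adjustment, the pooled respondent share is:
  (540/1800)×29.1 + (480/1800)×73.8 + (600/1800)×63.3 + (180/1800)×66.8 = 56.19%
Post-stratifying to population shares instead:
  0.2×29.1 + 0.22×73.8 + 0.47×63.3 + 0.11×66.8 = 59.155%
Difference = 59.155 − 56.19 = 2.965 pp.

+3.0 percentage points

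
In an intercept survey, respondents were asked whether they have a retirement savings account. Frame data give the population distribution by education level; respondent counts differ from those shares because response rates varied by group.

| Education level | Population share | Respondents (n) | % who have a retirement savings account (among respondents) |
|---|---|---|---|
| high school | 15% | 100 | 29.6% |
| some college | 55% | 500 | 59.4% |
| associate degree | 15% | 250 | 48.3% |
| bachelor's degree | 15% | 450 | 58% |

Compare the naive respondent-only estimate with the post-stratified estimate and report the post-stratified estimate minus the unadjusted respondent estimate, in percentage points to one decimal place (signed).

Without adjustment, the pooled respondent share is:
  (100/1300)×29.6 + (500/1300)×59.4 + (250/1300)×48.3 + (450/1300)×58 = 54.4885%
Post-stratified estimate weights by population shares:
  0.15×29.6 + 0.55×59.4 + 0.15×48.3 + 0.15×58 = 53.055%
Difference = 53.055 − 54.4885 = -1.4335 pp.

-1.4 percentage points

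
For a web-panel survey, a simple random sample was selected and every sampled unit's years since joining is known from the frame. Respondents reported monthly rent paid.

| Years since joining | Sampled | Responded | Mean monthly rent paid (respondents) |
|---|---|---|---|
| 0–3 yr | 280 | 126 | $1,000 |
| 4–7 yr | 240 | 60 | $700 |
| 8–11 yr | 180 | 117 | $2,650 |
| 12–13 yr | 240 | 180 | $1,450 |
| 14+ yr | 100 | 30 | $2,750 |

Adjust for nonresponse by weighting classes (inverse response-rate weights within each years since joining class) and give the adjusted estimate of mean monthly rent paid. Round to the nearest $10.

$1,490

Class response rates: 0–3 yr 126/280 = 45%, 4–7 yr 60/240 = 25%, 8–11 yr 117/180 = 65%, 12–13 yr 180/240 = 75%, 14+ yr 30/100 = 30%.
Weighting each respondent by the inverse class response rate inflates each class back to its sampled size, so the class weight is n_sampled:
  0–3 yr: 280 × 1000 = 280,000
  4–7 yr: 240 × 700 = 168,000
  8–11 yr: 180 × 2650 = 477,000
  12–13 yr: 240 × 1450 = 348,000
  14+ yr: 100 × 2750 = 275,000
Adjusted estimate = 1,548,000 / 1,040 = 1488.46 → $1,490.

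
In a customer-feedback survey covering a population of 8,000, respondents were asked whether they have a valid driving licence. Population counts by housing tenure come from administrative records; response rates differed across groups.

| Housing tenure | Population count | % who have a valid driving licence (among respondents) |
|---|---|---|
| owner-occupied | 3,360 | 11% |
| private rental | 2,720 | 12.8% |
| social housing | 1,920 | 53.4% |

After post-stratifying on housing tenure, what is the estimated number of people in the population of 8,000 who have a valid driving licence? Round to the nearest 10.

Each cell contributes its population count × the respondent rate:
  owner-occupied: 3,360 × 11% = 369.6
  private rental: 2,720 × 12.8% = 348.16
  social housing: 1,920 × 53.4% = 1025.28
Estimated total = 1743.04 → 1,740.

1,740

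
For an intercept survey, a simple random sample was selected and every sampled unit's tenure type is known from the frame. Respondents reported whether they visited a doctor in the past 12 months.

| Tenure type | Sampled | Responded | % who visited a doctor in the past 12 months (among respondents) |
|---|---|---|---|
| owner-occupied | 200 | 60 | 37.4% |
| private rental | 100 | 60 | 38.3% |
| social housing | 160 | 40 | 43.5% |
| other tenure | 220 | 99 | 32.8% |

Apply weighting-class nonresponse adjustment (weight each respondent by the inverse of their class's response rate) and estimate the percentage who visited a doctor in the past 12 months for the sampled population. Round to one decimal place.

Response rates by class: owner-occupied 60/200 = 30%, private rental 60/100 = 60%, social housing 40/160 = 25%, other tenure 99/220 = 45%.
Weighting each respondent by the inverse class response rate inflates each class back to its sampled size, so the class weight is n_sampled:
  owner-occupied: 200 × 37.4 = 7480
  private rental: 100 × 38.3 = 3830
  social housing: 160 × 43.5 = 6960
  other tenure: 220 × 32.8 = 7216
Adjusted estimate = 25,486 / 680 = 37.4794 → 37.5%.

37.5%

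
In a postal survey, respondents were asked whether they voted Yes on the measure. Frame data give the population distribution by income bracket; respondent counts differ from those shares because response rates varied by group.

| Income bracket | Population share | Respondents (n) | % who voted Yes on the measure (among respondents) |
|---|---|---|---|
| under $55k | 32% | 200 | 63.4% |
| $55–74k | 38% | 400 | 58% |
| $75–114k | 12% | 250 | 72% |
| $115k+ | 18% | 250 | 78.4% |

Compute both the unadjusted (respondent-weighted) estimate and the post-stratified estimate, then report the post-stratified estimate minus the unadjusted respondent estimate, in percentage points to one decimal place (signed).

Naive respondent-only estimate (weights = respondent counts):
  (200/1100)×63.4 + (400/1100)×58 + (250/1100)×72 + (250/1100)×78.4 = 66.8%
Post-stratifying to population shares instead:
  0.32×63.4 + 0.38×58 + 0.12×72 + 0.18×78.4 = 65.08%
Difference = 65.08 − 66.8 = -1.72 pp.

-1.7 percentage points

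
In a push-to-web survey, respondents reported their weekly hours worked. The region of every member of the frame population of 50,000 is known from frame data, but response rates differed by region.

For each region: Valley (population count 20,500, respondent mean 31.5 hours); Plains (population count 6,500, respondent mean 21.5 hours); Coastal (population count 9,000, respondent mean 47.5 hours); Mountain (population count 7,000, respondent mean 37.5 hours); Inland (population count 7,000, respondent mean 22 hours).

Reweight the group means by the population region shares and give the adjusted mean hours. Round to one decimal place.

32.6

Post-stratification weights by population share, not respondent share:
  Valley: (20,500/50,000) × 31.5 = 12.915
  Plains: (6,500/50,000) × 21.5 = 2.795
  Coastal: (9,000/50,000) × 47.5 = 8.55
  Mountain: (7,000/50,000) × 37.5 = 5.25
  Inland: (7,000/50,000) × 22 = 3.08
Post-stratified estimate = 32.59 → 32.6.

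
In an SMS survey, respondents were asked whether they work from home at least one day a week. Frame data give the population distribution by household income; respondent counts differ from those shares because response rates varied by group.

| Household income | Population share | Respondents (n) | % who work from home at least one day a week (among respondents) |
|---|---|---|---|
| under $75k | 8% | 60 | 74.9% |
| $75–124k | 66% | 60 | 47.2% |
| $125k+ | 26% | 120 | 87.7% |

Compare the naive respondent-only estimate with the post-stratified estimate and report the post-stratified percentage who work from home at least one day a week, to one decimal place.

59.9%

Without adjustment, the pooled respondent share is:
  (60/240)×74.9 + (60/240)×47.2 + (120/240)×87.7 = 74.375%
Reweighting by population household income shares:
  0.08×74.9 + 0.66×47.2 + 0.26×87.7 = 59.946%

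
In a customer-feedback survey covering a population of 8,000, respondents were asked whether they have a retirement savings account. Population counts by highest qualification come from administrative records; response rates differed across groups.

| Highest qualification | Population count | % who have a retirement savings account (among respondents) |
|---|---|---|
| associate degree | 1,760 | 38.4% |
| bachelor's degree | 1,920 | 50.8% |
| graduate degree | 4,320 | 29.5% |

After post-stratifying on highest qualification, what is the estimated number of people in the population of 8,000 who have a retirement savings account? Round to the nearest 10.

Estimated count per cell = population count × respondent percentage:
  associate degree: 1,760 × 38.4% = 675.84
  bachelor's degree: 1,920 × 50.8% = 975.36
  graduate degree: 4,320 × 29.5% = 1274.4
Estimated total = 2925.6 → 2,930.

2,930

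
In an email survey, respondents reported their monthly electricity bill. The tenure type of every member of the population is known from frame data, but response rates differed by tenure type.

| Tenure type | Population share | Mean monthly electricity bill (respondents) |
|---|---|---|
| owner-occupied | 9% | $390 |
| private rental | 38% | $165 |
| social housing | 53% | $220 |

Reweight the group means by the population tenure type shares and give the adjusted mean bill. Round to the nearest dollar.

Post-stratification weights by population share, not respondent share:
  owner-occupied: 0.09 × 390 = 35.1
  private rental: 0.38 × 165 = 62.7
  social housing: 0.53 × 220 = 116.6
Post-stratified estimate = 214.4 → $214.

$214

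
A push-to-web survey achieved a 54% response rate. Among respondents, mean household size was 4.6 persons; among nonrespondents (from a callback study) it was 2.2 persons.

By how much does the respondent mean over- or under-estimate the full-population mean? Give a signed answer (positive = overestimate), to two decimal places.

Nonresponse fraction = 1 − 0.54 = 0.46.
Bias = (nonresponse fraction) × (respondent mean − nonrespondent mean)
     = 0.46 × (4.6 − 2.2) = 0.46 × 2.4 = 1.104.

+1.10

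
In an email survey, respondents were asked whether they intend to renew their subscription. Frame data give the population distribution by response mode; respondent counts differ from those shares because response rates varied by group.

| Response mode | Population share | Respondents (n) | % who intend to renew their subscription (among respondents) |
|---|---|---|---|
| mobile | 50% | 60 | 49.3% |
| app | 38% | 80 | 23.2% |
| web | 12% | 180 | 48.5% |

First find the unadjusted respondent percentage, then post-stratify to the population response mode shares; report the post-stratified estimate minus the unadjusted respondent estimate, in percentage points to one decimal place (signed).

-3.0 percentage points

Unadjusted (pooled respondent) estimate weights by respondent counts:
  (60/320)×49.3 + (80/320)×23.2 + (180/320)×48.5 = 42.325%
Reweighting by population response mode shares:
  0.5×49.3 + 0.38×23.2 + 0.12×48.5 = 39.286%
Difference = 39.286 − 42.325 = -3.039 pp.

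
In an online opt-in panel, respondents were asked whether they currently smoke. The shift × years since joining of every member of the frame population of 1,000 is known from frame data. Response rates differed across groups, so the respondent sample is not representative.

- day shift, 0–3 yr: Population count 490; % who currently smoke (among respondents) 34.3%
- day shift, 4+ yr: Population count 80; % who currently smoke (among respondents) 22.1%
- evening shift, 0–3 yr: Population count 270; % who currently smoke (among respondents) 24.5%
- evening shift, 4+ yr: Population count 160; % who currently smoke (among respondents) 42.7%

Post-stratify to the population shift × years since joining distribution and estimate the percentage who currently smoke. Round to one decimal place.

32.0%

Each cell contributes population-share × respondent value:
  day shift, 0–3 yr: (490/1,000) × 34.3 = 16.807
  day shift, 4+ yr: (80/1,000) × 22.1 = 1.768
  evening shift, 0–3 yr: (270/1,000) × 24.5 = 6.615
  evening shift, 4+ yr: (160/1,000) × 42.7 = 6.832
Post-stratified estimate = 32.022 → 32.0%.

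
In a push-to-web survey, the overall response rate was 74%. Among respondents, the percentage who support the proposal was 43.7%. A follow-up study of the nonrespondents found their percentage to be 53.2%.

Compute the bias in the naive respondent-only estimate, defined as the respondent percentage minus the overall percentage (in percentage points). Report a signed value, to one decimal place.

-2.5 percentage points

Nonresponse fraction = 1 − 0.74 = 0.26.
Bias = (nonresponse fraction) × (respondent percentage − nonrespondent percentage)
     = 0.26 × (43.7 − 53.2) = 0.26 × -9.5 = -2.47.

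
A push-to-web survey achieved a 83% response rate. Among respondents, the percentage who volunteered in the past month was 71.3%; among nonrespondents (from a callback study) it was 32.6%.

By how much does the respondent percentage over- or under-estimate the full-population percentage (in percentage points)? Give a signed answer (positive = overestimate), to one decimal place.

Nonresponse fraction = 1 − 0.83 = 0.17.
Bias = (nonresponse fraction) × (respondent percentage − nonrespondent percentage)
     = 0.17 × (71.3 − 32.6) = 0.17 × 38.7 = 6.579.

+6.6 percentage points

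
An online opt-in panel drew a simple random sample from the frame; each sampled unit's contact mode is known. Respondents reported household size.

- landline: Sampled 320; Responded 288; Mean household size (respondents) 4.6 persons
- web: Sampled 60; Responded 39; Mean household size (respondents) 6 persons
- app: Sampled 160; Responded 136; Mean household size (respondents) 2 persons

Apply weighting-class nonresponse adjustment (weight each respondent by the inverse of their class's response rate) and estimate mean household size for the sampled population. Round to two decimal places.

3.99

Class response rates: landline 288/320 = 90%, web 39/60 = 65%, app 136/160 = 85%.
Inverse-response-rate weighting restores each class to its sampled count, so class totals weight by n_sampled:
  landline: 320 × 4.6 = 1472
  web: 60 × 6 = 360
  app: 160 × 2 = 320
Adjusted estimate = 2152 / 540 = 3.98518 → 3.99.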